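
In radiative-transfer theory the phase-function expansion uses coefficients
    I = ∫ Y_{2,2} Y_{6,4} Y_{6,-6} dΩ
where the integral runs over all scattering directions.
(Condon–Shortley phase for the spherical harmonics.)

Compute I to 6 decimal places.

-0.076075

Checks pass: Σm=0; 14 even; l₃=6∈[4,8].
(2·2+1)(2·6+1)(2·6+1) = 845
Δ: 2! 2! 10! / 15! → 1/90090
sum: t=0:+1/69120 t=1:−1/14400 t=2:+1/69120 = -7/172800
3j²(2 6 6; 0 0 0) = Δ·Π!·Σ² = 14/715  (sign -1)
sum: t=0:+1/14515200 = 1/14515200
3j²(2 6 6; 2 4 -6) = Δ·Π!·Σ² = 2/455  (sign +1)
combine: 4πI² = 845·14/715·2/455 = 4/55
take √, sign -1: I = -0.07607531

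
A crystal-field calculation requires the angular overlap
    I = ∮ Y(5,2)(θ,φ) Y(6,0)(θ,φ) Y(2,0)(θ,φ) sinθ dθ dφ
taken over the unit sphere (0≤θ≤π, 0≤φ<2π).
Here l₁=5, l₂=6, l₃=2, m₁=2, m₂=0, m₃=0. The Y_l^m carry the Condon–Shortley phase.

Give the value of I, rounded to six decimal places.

Σmᵢ = 2 ≠ 0, so the φ-integral vanishes; I = 0

0.000000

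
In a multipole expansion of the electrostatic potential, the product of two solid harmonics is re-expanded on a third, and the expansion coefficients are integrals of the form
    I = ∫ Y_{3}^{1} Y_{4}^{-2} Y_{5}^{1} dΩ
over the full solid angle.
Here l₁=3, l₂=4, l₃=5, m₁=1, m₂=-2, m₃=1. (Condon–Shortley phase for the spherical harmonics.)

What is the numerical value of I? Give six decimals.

0.106335

Rules hold: Σm=0, L=12 even, 1≤5≤7.
N = 7·9·11 = 693
Δ = 2!·4!·6!/13! = 1/180180
Racah Σ t=0..2: t=0:+1/576 t=1:−1/144 t=2:+1/576 = -1/288
⇒ 3j(3 4 5; 0 0 0)² = 20/1001, sgn +1
Racah Σ t=0..2: t=0:+1/384 t=1:−1/720 t=2:+1/34560 = 43/34560
⇒ 3j(3 4 5; 1 -2 1)² = 1849/180180, sgn +1
4πI² = N·(3j₀)²·(3jₘ)² = 1849/13013
I = +1·√(0.142089/4π) = 0.10633465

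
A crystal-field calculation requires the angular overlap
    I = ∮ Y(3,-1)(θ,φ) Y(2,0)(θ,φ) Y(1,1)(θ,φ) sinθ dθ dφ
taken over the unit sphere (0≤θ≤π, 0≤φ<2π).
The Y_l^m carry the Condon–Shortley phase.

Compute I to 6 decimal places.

Checks pass: Σm=0; 6 even; l₃=1∈[1,5].
(2·3+1)(2·2+1)(2·1+1) = 105
Δ: 4! 2! 0! / 7! → 1/105
sum: t=2:+1/4 = 1/4
3j²(3 2 1; 0 0 0) = Δ·Π!·Σ² = 3/35  (sign -1)
sum: t=2:+1/8 = 1/8
3j²(3 2 1; -1 0 1) = Δ·Π!·Σ² = 2/35  (sign +1)
combine: 4πI² = 105·3/35·2/35 = 18/35
take √, sign -1: I = -0.20230066

-0.202301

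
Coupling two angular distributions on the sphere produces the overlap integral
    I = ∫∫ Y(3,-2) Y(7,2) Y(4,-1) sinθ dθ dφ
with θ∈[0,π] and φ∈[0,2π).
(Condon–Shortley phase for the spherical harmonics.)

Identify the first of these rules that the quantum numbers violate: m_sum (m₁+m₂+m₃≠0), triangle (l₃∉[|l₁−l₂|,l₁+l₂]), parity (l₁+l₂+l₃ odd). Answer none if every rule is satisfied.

Σmᵢ = -1  ✗
l₃∈[|l₁−l₂|,l₁+l₂]=[4,10], have l₃=4
Σlᵢ = 14 ⇒ even

m_sum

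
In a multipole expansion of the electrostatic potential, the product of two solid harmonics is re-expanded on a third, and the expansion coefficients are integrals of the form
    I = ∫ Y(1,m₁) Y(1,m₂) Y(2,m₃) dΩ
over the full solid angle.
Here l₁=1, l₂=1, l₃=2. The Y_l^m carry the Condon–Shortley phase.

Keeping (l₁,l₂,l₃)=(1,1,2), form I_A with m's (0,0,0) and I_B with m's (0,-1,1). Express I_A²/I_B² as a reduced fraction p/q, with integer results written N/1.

4/3

l's match ⇒ only the (l;m) 3-j factors differ between A and B.
A: triangle coeff Δ(1,1,2) = 1/30; Σ_t [0,0]: t=0:+1/1 = 1/1; (3j)²=2/15 [(1 1 2; 0 0 0)], sign=+1
B: triangle coeff Δ(1,1,2) = 1/30; Σ_t [0,0]: t=0:+1/2 = 1/2; (3j)²=1/10 [(1 1 2; 0 -1 1)], sign=-1
I_A²/I_B² = (2/15)/(1/10) = 4/3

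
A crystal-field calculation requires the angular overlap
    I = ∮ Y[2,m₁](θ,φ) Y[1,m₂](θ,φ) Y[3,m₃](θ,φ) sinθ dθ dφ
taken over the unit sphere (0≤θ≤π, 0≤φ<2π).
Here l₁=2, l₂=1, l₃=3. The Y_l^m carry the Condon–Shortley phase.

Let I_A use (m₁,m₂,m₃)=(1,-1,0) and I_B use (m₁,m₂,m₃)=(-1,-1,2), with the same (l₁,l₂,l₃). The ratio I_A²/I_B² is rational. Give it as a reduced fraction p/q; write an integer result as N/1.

3/10

Shared (l₁,l₂,l₃)=(2,1,3): N and (l;000)² cancel in I_A²/I_B².
A: Δ = 0!·4!·2!/7! = 1/105; Racah Σ t=0..0: t=0:+1/12 = 1/12; ⇒ 3j(2 1 3; 1 -1 0)² = 1/35, sgn -1
B: Δ = 0!·4!·2!/7! = 1/105; Racah Σ t=0..0: t=0:+1/12 = 1/12; ⇒ 3j(2 1 3; -1 -1 2)² = 2/21, sgn -1
I_A²/I_B² = (1/35)/(2/21) = 3/10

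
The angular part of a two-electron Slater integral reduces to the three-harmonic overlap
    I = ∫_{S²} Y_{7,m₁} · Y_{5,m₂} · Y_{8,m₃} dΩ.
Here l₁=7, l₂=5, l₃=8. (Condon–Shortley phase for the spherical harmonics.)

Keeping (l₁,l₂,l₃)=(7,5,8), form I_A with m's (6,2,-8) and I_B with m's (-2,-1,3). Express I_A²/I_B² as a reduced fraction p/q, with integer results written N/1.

l's match ⇒ only the (l;m) 3-j factors differ between A and B.
A: triangle coeff Δ(7,5,8) = 1/814773960; Σ_t [1,1]: t=1:−1/15676416000 = -1/15676416000; (3j)²=286/14535 [(7 5 8; 6 2 -8)], sign=-1
B: triangle coeff Δ(7,5,8) = 1/814773960; Σ_t [0,4]: t=0:+1/418037760 t=1:−1/17418240 t=2:+1/5806080 t=3:−1/12441600 t=4:+1/248832000 = 61/1492992000; (3j)²=3721/503880 [(7 5 8; -2 -1 3)], sign=-1
I_A²/I_B² = (286/14535)/(3721/503880) = 29744/11163

29744/11163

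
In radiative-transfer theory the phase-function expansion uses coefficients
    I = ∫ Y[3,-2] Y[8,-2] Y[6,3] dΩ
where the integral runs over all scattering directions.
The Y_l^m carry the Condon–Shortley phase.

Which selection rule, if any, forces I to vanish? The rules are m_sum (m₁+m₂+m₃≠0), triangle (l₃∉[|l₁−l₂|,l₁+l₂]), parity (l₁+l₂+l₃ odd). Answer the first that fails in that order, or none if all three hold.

m_sum

m₁+m₂+m₃ = -2 − 2 + 3 = -1  ✗
triangle: |3−8|=5 ≤ l₃=6 ≤ 3+8=11
parity: l₁+l₂+l₃ = 17 is odd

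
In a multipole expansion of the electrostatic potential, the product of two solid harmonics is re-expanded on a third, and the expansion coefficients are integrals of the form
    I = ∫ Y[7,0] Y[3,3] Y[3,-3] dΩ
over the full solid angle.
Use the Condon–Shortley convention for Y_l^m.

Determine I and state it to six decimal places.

|7−3|≤3≤7+3 violated ⇒ I = 0

0.000000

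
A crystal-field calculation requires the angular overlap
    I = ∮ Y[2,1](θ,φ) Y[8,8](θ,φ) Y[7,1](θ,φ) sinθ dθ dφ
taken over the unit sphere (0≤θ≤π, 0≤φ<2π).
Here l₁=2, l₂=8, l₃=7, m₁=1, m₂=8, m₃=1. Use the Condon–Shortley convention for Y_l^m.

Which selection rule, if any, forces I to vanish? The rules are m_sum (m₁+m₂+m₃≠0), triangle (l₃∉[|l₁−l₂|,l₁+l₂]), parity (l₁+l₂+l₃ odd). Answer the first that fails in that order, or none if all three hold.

m₁+m₂+m₃ = 1 + 8 + 1 = 10  ✗
triangle: |2−8|=6 ≤ l₃=7 ≤ 2+8=10
parity: l₁+l₂+l₃ = 17 is odd

m_sum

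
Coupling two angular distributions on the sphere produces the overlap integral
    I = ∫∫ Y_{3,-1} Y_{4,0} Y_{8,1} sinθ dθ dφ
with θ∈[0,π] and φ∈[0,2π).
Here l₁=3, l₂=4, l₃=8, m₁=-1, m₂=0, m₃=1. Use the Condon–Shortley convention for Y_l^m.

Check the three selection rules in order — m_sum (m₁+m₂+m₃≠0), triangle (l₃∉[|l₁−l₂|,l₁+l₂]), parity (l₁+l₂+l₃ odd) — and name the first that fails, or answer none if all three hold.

triangle

Σmᵢ = 0  ✓
l₃∈[|l₁−l₂|,l₁+l₂]=[1,7], have l₃=8  ✗
Σlᵢ = 15 ⇒ odd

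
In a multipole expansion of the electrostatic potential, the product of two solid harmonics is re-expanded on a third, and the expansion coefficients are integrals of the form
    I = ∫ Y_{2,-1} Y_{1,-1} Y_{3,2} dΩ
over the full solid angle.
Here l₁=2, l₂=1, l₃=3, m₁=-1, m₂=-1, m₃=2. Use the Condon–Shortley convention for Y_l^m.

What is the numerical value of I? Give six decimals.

0.261169

Checks pass: Σm=0; 6 even; l₃=3∈[1,3].
(2·2+1)(2·1+1)(2·3+1) = 105
Δ: 0! 4! 2! / 7! → 1/105
sum: t=0:+1/4 = 1/4
3j²(2 1 3; 0 0 0) = Δ·Π!·Σ² = 3/35  (sign -1)
sum: t=0:+1/12 = 1/12
3j²(2 1 3; -1 -1 2) = Δ·Π!·Σ² = 2/21  (sign -1)
combine: 4πI² = 105·3/35·2/21 = 6/7
take √, sign +1: I = 0.26116903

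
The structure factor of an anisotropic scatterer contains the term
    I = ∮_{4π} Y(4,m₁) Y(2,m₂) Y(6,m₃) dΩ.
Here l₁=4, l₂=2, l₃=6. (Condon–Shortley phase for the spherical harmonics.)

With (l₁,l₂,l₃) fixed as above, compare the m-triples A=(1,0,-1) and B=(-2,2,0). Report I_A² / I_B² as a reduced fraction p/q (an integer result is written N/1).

Same 4,2,6: normalisation and zero-m 3j drop out of the ratio.
A: Δ: 0! 8! 4! / 13! → 1/6435; sum: t=0:+1/2880 = 1/2880; 3j²(4 2 6; 1 0 -1) = Δ·Π!·Σ² = 14/429  (sign -1)
B: Δ: 0! 8! 4! / 13! → 1/6435; sum: t=0:+1/34560 = 1/34560; 3j²(4 2 6; -2 2 0) = Δ·Π!·Σ² = 1/429  (sign +1)
I_A²/I_B² = (14/429)/(1/429) = 14/1

14/1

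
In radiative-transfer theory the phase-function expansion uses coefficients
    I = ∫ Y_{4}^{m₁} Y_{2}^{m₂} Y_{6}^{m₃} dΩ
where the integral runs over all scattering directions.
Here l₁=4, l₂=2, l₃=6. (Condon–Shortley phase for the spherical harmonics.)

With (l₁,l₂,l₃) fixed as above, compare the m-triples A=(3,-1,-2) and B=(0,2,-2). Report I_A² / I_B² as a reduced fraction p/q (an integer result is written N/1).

Shared (l₁,l₂,l₃)=(4,2,6): N and (l;000)² cancel in I_A²/I_B².
A: Δ = 0!·8!·4!/13! = 1/6435; Racah Σ t=0..0: t=0:+1/30240 = 1/30240; ⇒ 3j(4 2 6; 3 -1 -2)² = 32/6435, sgn +1
B: Δ = 0!·8!·4!/13! = 1/6435; Racah Σ t=0..0: t=0:+1/13824 = 1/13824; ⇒ 3j(4 2 6; 0 2 -2)² = 14/1287, sgn +1
I_A²/I_B² = (32/6435)/(14/1287) = 16/35

16/35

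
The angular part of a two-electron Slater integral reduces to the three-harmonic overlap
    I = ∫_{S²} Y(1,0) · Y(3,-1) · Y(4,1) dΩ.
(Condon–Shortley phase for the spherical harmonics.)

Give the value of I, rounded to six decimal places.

m-sum 0 ✓  L=8 even ✓  2≤4≤4 ✓
Π(2lᵢ+1) = 3×7×9 = 189
triangle coeff Δ(1,3,4) = 1/252
Σ_t [0,0]: t=0:+1/36 = 1/36
(3j)²=4/63 [(1 3 4; 0 0 0)], sign=+1
Σ_t [0,0]: t=0:+1/48 = 1/48
(3j)²=5/84 [(1 3 4; 0 -1 1)], sign=-1
⇒ 4πI² = 5/7
I = (-1)√(5/7/(4π)) = -0.23841361

-0.238414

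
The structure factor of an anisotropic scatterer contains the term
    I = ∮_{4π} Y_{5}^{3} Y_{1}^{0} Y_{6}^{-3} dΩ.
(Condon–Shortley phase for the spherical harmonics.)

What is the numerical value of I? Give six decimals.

-0.212310

Rules hold: Σm=0, L=12 even, 4≤6≤6.
N = 11·3·13 = 429
Δ = 0!·10!·2!/13! = 1/858
Racah Σ t=0..0: t=0:+1/14400 = 1/14400
⇒ 3j(5 1 6; 0 0 0)² = 6/143, sgn +1
Racah Σ t=0..0: t=0:+1/80640 = 1/80640
⇒ 3j(5 1 6; 3 0 -3)² = 9/286, sgn -1
4πI² = N·(3j₀)²·(3jₘ)² = 81/143
I = -1·√(0.566434/4π) = -0.21230956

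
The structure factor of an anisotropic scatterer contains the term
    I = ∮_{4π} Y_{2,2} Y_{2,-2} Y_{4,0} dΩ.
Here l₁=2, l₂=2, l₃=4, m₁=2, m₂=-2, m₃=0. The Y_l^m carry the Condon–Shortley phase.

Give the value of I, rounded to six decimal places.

Checks pass: Σm=0; 8 even; l₃=4∈[0,4].
(2·2+1)(2·2+1)(2·4+1) = 225
Δ: 0! 4! 4! / 9! → 1/630
sum: t=0:+1/16 = 1/16
3j²(2 2 4; 0 0 0) = Δ·Π!·Σ² = 2/35  (sign +1)
sum: t=0:+1/576 = 1/576
3j²(2 2 4; 2 -2 0) = Δ·Π!·Σ² = 1/630  (sign +1)
combine: 4πI² = 225·2/35·1/630 = 1/49
take √, sign +1: I = 0.04029926

0.040299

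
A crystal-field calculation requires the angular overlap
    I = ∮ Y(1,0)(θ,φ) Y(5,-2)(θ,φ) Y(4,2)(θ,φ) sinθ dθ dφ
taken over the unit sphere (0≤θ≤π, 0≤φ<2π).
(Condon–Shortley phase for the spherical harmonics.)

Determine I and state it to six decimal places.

0.225034

Checks pass: Σm=0; 10 even; l₃=4∈[4,6].
(2·1+1)(2·5+1)(2·4+1) = 297
Δ: 2! 0! 8! / 11! → 1/495
sum: t=1:−1/576 = -1/576
3j²(1 5 4; 0 0 0) = Δ·Π!·Σ² = 5/99  (sign -1)
sum: t=1:−1/1440 = -1/1440
3j²(1 5 4; 0 -2 2) = Δ·Π!·Σ² = 7/165  (sign -1)
combine: 4πI² = 297·5/99·7/165 = 7/11
take √, sign +1: I = 0.22503380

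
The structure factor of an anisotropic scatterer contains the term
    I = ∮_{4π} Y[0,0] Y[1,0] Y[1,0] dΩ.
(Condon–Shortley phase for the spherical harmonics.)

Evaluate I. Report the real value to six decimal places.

0.282095

Rules hold: Σm=0, L=2 even, 1≤1≤1.
N = 1·3·3 = 9
Δ = 0!·0!·2!/3! = 1/3
Racah Σ t=0..0: t=0:+1/1 = 1/1
⇒ 3j(0 1 1; 0 0 0)² = 1/3, sgn -1
(m-triple is (0,0,0) — same symbol as above.)
4πI² = N·(3j₀)²·(3jₘ)² = 1/1
I = +1·√(1/4π) = 0.28209479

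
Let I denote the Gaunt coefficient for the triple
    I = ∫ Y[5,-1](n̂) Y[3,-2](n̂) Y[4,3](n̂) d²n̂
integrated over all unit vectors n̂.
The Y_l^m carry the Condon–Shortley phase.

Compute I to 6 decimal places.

m-sum 0 ✓  L=12 even ✓  2≤4≤8 ✓
Π(2lᵢ+1) = 11×7×9 = 693
triangle coeff Δ(5,3,4) = 1/180180
Σ_t [1,3]: t=1:−1/576 t=2:+1/144 t=3:−1/576 = 1/288
(3j)²=20/1001 [(5 3 4; 0 0 0)], sign=+1
Σ_t [0,1]: t=0:+1/17280 t=1:−1/1440 = -11/17280
(3j)²=11/468 [(5 3 4; -1 -2 3)], sign=+1
⇒ 4πI² = 55/169
I = (+1)√(55/169/(4π)) = 0.16092854

0.160929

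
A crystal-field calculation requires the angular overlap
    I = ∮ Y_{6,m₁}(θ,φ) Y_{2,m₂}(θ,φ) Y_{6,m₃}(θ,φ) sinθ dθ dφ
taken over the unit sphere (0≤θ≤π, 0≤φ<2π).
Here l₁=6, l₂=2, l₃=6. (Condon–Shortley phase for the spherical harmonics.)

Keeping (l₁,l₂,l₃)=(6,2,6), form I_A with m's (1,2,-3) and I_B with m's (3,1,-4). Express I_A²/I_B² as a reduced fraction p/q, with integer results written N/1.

48/49

Shared (l₁,l₂,l₃)=(6,2,6): N and (l;000)² cancel in I_A²/I_B².
A: Δ = 2!·10!·2!/15! = 1/90090; Racah Σ t=2..2: t=2:+1/120960 = 1/120960; ⇒ 3j(6 2 6; 1 2 -3)² = 24/1001, sgn -1
B: Δ = 2!·10!·2!/15! = 1/90090; Racah Σ t=1..2: t=1:−1/161280 t=2:+1/725760 = -1/207360; ⇒ 3j(6 2 6; 3 1 -4)² = 7/286, sgn -1
I_A²/I_B² = (24/1001)/(7/286) = 48/49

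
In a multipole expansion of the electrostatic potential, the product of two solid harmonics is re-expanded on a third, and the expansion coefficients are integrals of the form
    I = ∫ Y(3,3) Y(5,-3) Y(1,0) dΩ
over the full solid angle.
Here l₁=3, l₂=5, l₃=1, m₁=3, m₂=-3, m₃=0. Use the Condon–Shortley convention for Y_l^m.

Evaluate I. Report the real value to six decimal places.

l₃=1 ∉ [2,8] — triangle fails ⇒ I = 0

0.000000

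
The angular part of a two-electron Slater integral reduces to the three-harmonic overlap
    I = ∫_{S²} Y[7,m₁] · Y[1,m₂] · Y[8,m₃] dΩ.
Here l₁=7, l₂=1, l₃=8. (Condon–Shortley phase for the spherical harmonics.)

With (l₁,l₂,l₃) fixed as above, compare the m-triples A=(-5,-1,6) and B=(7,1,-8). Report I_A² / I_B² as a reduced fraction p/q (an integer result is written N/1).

91/120

Same 7,1,8: normalisation and zero-m 3j drop out of the ratio.
A: Δ: 0! 14! 2! / 17! → 1/2040; sum: t=0:+1/1916006400 = 1/1916006400; 3j²(7 1 8; -5 -1 6) = Δ·Π!·Σ² = 91/2040  (sign +1)
B: Δ: 0! 14! 2! / 17! → 1/2040; sum: t=0:+1/174356582400 = 1/174356582400; 3j²(7 1 8; 7 1 -8) = Δ·Π!·Σ² = 1/17  (sign +1)
I_A²/I_B² = (91/2040)/(1/17) = 91/120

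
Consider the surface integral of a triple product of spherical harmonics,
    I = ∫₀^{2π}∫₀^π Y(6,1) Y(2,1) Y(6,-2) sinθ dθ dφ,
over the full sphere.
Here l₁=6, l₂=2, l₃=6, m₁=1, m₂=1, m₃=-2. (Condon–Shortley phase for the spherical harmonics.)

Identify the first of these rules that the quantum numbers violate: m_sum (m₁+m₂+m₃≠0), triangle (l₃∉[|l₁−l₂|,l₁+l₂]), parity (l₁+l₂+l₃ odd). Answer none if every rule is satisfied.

Σmᵢ = 0  ✓
l₃∈[|l₁−l₂|,l₁+l₂]=[4,8], have l₃=6  ✓
Σlᵢ = 14 ⇒ even  ✓

none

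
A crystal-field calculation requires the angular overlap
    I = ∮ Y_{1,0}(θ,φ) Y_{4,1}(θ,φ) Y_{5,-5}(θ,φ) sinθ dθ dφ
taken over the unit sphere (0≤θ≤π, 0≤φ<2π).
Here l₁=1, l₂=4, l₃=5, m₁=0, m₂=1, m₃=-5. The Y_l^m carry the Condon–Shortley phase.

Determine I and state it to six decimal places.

0.000000

m-sum = 0 + 1 − 5 = -4 ≠ 0 ⇒ I = 0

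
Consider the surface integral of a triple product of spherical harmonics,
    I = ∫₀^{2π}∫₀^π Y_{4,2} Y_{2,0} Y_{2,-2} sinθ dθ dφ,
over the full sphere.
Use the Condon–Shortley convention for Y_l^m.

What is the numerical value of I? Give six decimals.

0.156078

Checks pass: Σm=0; 8 even; l₃=2∈[2,6].
(2·4+1)(2·2+1)(2·2+1) = 225
Δ: 4! 4! 0! / 9! → 1/630
sum: t=2:+1/16 = 1/16
3j²(4 2 2; 0 0 0) = Δ·Π!·Σ² = 2/35  (sign +1)
sum: t=2:+1/96 = 1/96
3j²(4 2 2; 2 0 -2) = Δ·Π!·Σ² = 1/42  (sign +1)
combine: 4πI² = 225·2/35·1/42 = 15/49
take √, sign +1: I = 0.15607835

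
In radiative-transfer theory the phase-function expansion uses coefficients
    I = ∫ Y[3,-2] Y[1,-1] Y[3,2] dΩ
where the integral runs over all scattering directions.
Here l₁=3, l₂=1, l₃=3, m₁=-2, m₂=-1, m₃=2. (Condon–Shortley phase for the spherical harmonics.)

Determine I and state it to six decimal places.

m-sum = -2 − 1 + 2 = -1 ≠ 0 ⇒ I = 0

0.000000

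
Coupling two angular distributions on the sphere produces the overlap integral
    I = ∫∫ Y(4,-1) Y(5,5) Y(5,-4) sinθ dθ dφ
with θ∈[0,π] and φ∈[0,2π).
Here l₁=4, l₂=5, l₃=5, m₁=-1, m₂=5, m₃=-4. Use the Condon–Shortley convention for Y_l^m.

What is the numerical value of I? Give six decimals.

0.184127

Checks pass: Σm=0; 14 even; l₃=5∈[1,9].
(2·4+1)(2·5+1)(2·5+1) = 1089
Δ: 4! 4! 6! / 15! → 1/3153150
sum: t=0:+1/69120 t=1:−1/1728 t=2:+1/576 t=3:−1/1728 t=4:+1/69120 = 7/11520
3j²(4 5 5; 0 0 0) = Δ·Π!·Σ² = 2/143  (sign -1)
sum: t=4:+1/103680 = 1/103680
3j²(4 5 5; -1 5 -4) = Δ·Π!·Σ² = 4/143  (sign -1)
combine: 4πI² = 1089·2/143·4/143 = 72/169
take √, sign +1: I = 0.18412721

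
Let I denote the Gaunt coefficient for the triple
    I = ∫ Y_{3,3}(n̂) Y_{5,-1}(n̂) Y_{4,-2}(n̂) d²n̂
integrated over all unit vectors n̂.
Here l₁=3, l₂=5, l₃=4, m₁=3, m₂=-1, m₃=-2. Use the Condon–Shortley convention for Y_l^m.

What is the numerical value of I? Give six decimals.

0.143662

m-sum 0 ✓  L=12 even ✓  2≤4≤8 ✓
Π(2lᵢ+1) = 7×11×9 = 693
triangle coeff Δ(3,5,4) = 1/180180
Σ_t [1,3]: t=1:−1/576 t=2:+1/144 t=3:−1/576 = 1/288
(3j)²=20/1001 [(3 5 4; 0 0 0)], sign=+1
Σ_t [0,0]: t=0:+1/2304 = 1/2304
(3j)²=75/4004 [(3 5 4; 3 -1 -2)], sign=+1
⇒ 4πI² = 3375/13013
I = (+1)√(3375/13013/(4π)) = 0.14366244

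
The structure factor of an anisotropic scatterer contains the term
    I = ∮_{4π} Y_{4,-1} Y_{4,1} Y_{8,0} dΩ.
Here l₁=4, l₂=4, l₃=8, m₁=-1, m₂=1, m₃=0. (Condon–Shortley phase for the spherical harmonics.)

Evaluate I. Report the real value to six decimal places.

0.187552

Checks pass: Σm=0; 16 even; l₃=8∈[0,8].
(2·4+1)(2·4+1)(2·8+1) = 1377
Δ: 0! 8! 8! / 17! → 1/218790
sum: t=0:+1/331776 = 1/331776
3j²(4 4 8; 0 0 0) = Δ·Π!·Σ² = 490/21879  (sign +1)
sum: t=0:+1/518400 = 1/518400
3j²(4 4 8; -1 1 0) = Δ·Π!·Σ² = 1568/109395  (sign +1)
combine: 4πI² = 1377·490/21879·1568/109395 = 153664/347633
take √, sign +1: I = 0.18755154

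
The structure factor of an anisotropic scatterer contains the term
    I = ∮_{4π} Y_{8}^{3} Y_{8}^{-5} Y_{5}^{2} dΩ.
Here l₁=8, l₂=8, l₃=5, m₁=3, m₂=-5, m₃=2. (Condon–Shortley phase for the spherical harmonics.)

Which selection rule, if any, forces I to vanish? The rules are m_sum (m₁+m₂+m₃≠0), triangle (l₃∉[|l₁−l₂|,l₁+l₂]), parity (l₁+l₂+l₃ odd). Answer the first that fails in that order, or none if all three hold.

azimuthal sum: 3 − 5 + 2 = 0  ✓
0 ≤ 5 ≤ 16 (triangle on l)  ✓
L = 8 + 8 + 5 = 21 (odd)  ✗

parity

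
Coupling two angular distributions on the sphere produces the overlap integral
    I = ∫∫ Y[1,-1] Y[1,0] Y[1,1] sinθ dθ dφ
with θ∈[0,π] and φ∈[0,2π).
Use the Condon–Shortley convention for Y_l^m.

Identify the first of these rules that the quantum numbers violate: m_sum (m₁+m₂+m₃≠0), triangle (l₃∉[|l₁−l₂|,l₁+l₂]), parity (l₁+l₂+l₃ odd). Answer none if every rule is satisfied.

parity

Σmᵢ = 0  ✓
l₃∈[|l₁−l₂|,l₁+l₂]=[0,2], have l₃=1  ✓
Σlᵢ = 3 ⇒ odd  ✗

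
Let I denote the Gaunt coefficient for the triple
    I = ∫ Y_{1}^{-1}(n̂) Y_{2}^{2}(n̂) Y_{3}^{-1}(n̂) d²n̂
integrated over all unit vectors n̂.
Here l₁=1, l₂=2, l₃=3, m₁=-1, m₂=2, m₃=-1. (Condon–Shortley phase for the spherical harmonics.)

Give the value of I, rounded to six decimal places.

m-sum 0 ✓  L=6 even ✓  1≤3≤3 ✓
Π(2lᵢ+1) = 3×5×7 = 105
triangle coeff Δ(1,2,3) = 1/105
Σ_t [0,0]: t=0:+1/4 = 1/4
(3j)²=3/35 [(1 2 3; 0 0 0)], sign=-1
Σ_t [0,0]: t=0:+1/48 = 1/48
(3j)²=1/105 [(1 2 3; -1 2 -1)], sign=+1
⇒ 4πI² = 3/35
I = (-1)√(3/35/(4π)) = -0.08258890

-0.082589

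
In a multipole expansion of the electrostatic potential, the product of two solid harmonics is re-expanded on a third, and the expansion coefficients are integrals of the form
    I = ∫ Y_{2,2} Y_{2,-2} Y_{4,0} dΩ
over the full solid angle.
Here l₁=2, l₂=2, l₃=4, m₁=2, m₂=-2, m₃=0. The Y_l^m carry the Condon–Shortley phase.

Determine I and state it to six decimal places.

0.040299

Rules hold: Σm=0, L=8 even, 0≤4≤4.
N = 5·5·9 = 225
Δ = 0!·4!·4!/9! = 1/630
Racah Σ t=0..0: t=0:+1/16 = 1/16
⇒ 3j(2 2 4; 0 0 0)² = 2/35, sgn +1
Racah Σ t=0..0: t=0:+1/576 = 1/576
⇒ 3j(2 2 4; 2 -2 0)² = 1/630, sgn +1
4πI² = N·(3j₀)²·(3jₘ)² = 1/49
I = +1·√(0.0204082/4π) = 0.04029926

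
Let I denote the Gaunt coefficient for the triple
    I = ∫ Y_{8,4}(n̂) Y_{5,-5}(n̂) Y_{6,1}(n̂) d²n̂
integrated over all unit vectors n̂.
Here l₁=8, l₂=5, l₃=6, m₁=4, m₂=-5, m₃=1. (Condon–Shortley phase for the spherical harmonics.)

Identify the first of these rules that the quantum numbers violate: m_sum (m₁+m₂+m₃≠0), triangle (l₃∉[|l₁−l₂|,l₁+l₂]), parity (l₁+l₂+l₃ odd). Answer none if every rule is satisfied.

parity

azimuthal sum: 4 − 5 + 1 = 0  ✓
3 ≤ 6 ≤ 13 (triangle on l)  ✓
L = 8 + 5 + 6 = 19 (odd)  ✗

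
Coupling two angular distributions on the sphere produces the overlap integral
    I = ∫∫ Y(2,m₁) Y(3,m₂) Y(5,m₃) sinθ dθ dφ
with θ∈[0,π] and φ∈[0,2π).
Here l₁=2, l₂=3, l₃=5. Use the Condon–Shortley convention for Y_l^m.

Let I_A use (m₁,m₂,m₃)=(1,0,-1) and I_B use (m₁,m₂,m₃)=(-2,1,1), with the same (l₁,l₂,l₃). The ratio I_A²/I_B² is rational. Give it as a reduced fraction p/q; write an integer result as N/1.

16/3

Shared (l₁,l₂,l₃)=(2,3,5): N and (l;000)² cancel in I_A²/I_B².
A: Δ = 0!·4!·6!/11! = 1/2310; Racah Σ t=0..0: t=0:+1/216 = 1/216; ⇒ 3j(2 3 5; 1 0 -1)² = 8/231, sgn +1
B: Δ = 0!·4!·6!/11! = 1/2310; Racah Σ t=0..0: t=0:+1/1152 = 1/1152; ⇒ 3j(2 3 5; -2 1 1)² = 1/154, sgn +1
I_A²/I_B² = (8/231)/(1/154) = 16/3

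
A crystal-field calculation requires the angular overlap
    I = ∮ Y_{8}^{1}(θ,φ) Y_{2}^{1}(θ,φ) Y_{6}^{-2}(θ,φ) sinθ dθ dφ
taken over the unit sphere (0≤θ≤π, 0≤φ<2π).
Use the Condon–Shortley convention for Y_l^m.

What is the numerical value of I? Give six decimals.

Rules hold: Σm=0, L=16 even, 6≤6≤10.
N = 17·5·13 = 1105
Δ = 4!·12!·0!/17! = 1/30940
Racah Σ t=2..2: t=2:+1/2073600 = 1/2073600
⇒ 3j(8 2 6; 0 0 0)² = 28/1105, sgn +1
Racah Σ t=3..3: t=3:−1/5806080 = -1/5806080
⇒ 3j(8 2 6; 1 1 -2)² = 9/884, sgn -1
4πI² = N·(3j₀)²·(3jₘ)² = 63/221
I = -1·√(0.285068/4π) = -0.15061534

-0.150615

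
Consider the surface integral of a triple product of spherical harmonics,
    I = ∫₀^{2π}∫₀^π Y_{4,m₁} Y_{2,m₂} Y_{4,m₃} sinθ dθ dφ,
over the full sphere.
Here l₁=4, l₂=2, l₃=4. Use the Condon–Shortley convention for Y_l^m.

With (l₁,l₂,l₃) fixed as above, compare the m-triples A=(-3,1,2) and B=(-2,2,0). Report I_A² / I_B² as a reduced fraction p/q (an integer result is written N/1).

Shared (l₁,l₂,l₃)=(4,2,4): N and (l;000)² cancel in I_A²/I_B².
A: Δ = 2!·6!·2!/11! = 1/13860; Racah Σ t=1..2: t=1:−1/1440 t=2:+1/240 = 1/288; ⇒ 3j(4 2 4; -3 1 2)² = 5/132, sgn +1
B: Δ = 2!·6!·2!/11! = 1/13860; Racah Σ t=2..2: t=2:+1/192 = 1/192; ⇒ 3j(4 2 4; -2 2 0)² = 3/77, sgn +1
I_A²/I_B² = (5/132)/(3/77) = 35/36

35/36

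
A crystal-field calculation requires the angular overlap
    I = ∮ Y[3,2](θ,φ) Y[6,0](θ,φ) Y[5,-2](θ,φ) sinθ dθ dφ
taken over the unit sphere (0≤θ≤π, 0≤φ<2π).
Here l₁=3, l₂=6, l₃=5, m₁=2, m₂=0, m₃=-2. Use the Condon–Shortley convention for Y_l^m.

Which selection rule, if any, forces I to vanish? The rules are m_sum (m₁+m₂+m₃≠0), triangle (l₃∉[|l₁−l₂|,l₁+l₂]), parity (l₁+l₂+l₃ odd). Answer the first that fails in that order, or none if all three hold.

Σmᵢ = 0  ✓
l₃∈[|l₁−l₂|,l₁+l₂]=[3,9], have l₃=5  ✓
Σlᵢ = 14 ⇒ even  ✓

none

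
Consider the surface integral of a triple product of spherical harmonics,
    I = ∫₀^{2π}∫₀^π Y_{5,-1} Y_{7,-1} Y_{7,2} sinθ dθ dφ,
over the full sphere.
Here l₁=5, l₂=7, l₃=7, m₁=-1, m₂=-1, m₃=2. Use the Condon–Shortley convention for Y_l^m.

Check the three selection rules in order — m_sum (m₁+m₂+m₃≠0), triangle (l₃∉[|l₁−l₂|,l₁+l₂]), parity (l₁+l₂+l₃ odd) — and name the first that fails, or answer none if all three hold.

parity

Σmᵢ = 0  ✓
l₃∈[|l₁−l₂|,l₁+l₂]=[2,12], have l₃=7  ✓
Σlᵢ = 19 ⇒ odd  ✗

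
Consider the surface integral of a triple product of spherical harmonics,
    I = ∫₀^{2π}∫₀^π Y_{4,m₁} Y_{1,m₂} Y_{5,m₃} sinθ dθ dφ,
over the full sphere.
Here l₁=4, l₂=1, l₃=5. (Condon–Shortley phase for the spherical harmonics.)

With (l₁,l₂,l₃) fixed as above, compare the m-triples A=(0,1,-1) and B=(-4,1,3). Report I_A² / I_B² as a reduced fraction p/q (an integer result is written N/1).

15/1

l's match ⇒ only the (l;m) 3-j factors differ between A and B.
A: triangle coeff Δ(4,1,5) = 1/495; Σ_t [0,0]: t=0:+1/1152 = 1/1152; (3j)²=1/33 [(4 1 5; 0 1 -1)], sign=+1
B: triangle coeff Δ(4,1,5) = 1/495; Σ_t [0,0]: t=0:+1/80640 = 1/80640; (3j)²=1/495 [(4 1 5; -4 1 3)], sign=+1
I_A²/I_B² = (1/33)/(1/495) = 15/1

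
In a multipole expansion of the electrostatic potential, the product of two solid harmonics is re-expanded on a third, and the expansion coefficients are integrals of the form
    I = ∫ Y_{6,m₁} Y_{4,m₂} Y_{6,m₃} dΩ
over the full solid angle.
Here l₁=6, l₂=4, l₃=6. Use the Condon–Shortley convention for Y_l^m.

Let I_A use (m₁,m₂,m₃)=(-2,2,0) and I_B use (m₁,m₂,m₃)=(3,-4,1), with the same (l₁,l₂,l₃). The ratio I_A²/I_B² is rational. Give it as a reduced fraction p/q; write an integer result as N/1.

121/294

Shared (l₁,l₂,l₃)=(6,4,6): N and (l;000)² cancel in I_A²/I_B².
A: Δ = 4!·8!·4!/17! = 1/15315300; Racah Σ t=2..4: t=2:+1/138240 t=3:−1/25920 t=4:+1/55296 = -11/829440; ⇒ 3j(6 4 6; -2 2 0)² = 11/1326, sgn -1
B: Δ = 4!·8!·4!/17! = 1/15315300; Racah Σ t=0..0: t=0:+1/414720 = 1/414720; ⇒ 3j(6 4 6; 3 -4 1)² = 49/2431, sgn -1
I_A²/I_B² = (11/1326)/(49/2431) = 121/294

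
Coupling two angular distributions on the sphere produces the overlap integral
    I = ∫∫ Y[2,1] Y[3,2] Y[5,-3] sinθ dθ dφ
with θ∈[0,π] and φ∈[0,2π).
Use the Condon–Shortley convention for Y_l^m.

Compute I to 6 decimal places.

-0.253584

m-sum 0 ✓  L=10 even ✓  1≤5≤5 ✓
Π(2lᵢ+1) = 5×7×11 = 385
triangle coeff Δ(2,3,5) = 1/2310
Σ_t [0,0]: t=0:+1/144 = 1/144
(3j)²=10/231 [(2 3 5; 0 0 0)], sign=-1
Σ_t [0,0]: t=0:+1/720 = 1/720
(3j)²=8/165 [(2 3 5; 1 2 -3)], sign=+1
⇒ 4πI² = 80/99
I = (-1)√(80/99/(4π)) = -0.25358436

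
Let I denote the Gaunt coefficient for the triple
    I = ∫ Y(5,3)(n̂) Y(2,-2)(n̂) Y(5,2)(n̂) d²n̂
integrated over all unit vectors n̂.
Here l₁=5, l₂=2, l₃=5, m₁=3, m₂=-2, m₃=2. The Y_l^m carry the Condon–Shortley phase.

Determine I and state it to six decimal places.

0.000000

3 − 2 + 2 = 3 ≠ 0: azimuthal integral kills it; I = 0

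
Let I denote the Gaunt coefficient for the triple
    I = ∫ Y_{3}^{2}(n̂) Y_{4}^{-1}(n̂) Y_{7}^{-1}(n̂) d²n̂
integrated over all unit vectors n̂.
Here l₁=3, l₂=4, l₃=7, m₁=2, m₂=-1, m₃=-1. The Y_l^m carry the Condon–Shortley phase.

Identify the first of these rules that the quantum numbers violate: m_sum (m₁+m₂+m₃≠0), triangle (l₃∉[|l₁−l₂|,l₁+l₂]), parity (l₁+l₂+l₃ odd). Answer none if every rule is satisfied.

none

azimuthal sum: 2 − 1 − 1 = 0  ✓
1 ≤ 7 ≤ 7 (triangle on l)  ✓
L = 3 + 4 + 7 = 14 (even)  ✓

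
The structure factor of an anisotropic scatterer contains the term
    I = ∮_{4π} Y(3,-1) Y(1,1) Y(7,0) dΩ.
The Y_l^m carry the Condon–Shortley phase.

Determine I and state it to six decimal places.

|3−1|≤7≤3+1 violated ⇒ I = 0

0.000000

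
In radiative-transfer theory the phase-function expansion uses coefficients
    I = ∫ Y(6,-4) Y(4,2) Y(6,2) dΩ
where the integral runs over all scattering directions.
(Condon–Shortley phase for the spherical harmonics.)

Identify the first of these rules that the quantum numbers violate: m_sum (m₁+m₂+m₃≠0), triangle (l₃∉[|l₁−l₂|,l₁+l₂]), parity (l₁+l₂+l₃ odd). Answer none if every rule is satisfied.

none

Σmᵢ = 0  ✓
l₃∈[|l₁−l₂|,l₁+l₂]=[2,10], have l₃=6  ✓
Σlᵢ = 16 ⇒ even  ✓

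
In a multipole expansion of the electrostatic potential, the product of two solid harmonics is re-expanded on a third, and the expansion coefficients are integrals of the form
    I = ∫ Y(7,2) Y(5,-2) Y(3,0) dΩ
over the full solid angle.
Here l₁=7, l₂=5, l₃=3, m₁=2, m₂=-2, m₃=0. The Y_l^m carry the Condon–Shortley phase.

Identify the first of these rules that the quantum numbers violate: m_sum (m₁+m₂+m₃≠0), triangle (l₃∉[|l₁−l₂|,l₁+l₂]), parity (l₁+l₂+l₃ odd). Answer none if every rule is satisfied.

parity

m₁+m₂+m₃ = 2 − 2 + 0 = 0  ✓
triangle: |7−5|=2 ≤ l₃=3 ≤ 7+5=12  ✓
parity: l₁+l₂+l₃ = 15 is odd  ✗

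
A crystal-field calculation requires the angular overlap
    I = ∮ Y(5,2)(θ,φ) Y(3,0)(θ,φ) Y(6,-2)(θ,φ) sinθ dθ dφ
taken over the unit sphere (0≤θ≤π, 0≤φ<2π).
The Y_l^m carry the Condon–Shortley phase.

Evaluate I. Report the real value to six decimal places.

Checks pass: Σm=0; 14 even; l₃=6∈[2,8].
(2·5+1)(2·3+1)(2·6+1) = 1001
Δ: 2! 8! 4! / 15! → 1/675675
sum: t=0:+1/8640 t=1:−1/2304 t=2:+1/8640 = -7/34560
3j²(5 3 6; 0 0 0) = Δ·Π!·Σ² = 7/429  (sign -1)
sum: t=0:+1/8640 t=1:−1/5760 t=2:+1/60480 = -1/24192
3j²(5 3 6; 2 0 -2) = Δ·Π!·Σ² = 8/3003  (sign -1)
combine: 4πI² = 1001·7/429·8/3003 = 56/1287
take √, sign +1: I = 0.05884368

0.058844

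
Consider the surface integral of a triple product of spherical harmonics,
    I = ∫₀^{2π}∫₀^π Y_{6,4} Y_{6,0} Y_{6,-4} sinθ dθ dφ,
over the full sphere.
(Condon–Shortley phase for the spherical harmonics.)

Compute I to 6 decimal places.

-0.022901

Rules hold: Σm=0, L=18 even, 0≤6≤12.
N = 13·13·13 = 2197
Δ = 6!·6!·6!/19! = 1/325909584
Racah Σ t=0..6: t=0:+1/373248000 t=1:−1/1728000 t=2:+1/110592 t=3:−1/46656 t=4:+1/110592 t=5:−1/1728000 t=6:+1/373248000 = -7/1555200
⇒ 3j(6 6 6; 0 0 0)² = 400/46189, sgn -1
Racah Σ t=0..2: t=0:+1/24883200 t=1:−1/1728000 t=2:+1/1658880 = 1/15552000
⇒ 3j(6 6 6; 4 0 -4)² = 16/46189, sgn +1
4πI² = N·(3j₀)²·(3jₘ)² = 83200/12623809
I = -1·√(0.00659072/4π) = -0.02290137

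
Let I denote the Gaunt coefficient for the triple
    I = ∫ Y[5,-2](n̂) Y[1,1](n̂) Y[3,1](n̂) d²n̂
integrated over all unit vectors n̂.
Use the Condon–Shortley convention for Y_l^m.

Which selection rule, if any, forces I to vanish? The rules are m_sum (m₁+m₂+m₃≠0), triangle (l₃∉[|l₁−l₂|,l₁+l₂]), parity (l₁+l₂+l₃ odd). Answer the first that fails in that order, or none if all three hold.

azimuthal sum: -2 + 1 + 1 = 0  ✓
4 ≤ 3 ≤ 6 (triangle on l)  ✗
L = 5 + 1 + 3 = 9 (odd)

triangle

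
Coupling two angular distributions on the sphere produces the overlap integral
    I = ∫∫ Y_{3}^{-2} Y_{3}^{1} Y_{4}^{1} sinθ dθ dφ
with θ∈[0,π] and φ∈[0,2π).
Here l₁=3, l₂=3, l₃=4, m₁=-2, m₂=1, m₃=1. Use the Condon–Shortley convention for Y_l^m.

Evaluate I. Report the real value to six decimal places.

0.145070

Checks pass: Σm=0; 10 even; l₃=4∈[0,6].
(2·3+1)(2·3+1)(2·4+1) = 441
Δ: 2! 4! 4! / 11! → 1/34650
sum: t=0:+1/72 t=1:−1/16 t=2:+1/72 = -5/144
3j²(3 3 4; 0 0 0) = Δ·Π!·Σ² = 2/77  (sign -1)
sum: t=1:−1/144 t=2:+1/48 = 1/72
3j²(3 3 4; -2 1 1) = Δ·Π!·Σ² = 16/693  (sign -1)
combine: 4πI² = 441·2/77·16/693 = 32/121
take √, sign +1: I = 0.14506992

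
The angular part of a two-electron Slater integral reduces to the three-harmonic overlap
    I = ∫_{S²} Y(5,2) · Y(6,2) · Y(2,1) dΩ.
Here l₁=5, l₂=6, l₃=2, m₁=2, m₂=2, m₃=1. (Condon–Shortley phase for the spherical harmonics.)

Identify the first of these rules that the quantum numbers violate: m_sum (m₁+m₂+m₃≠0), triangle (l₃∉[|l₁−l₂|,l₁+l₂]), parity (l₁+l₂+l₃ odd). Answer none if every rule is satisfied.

m_sum

azimuthal sum: 2 + 2 + 1 = 5  ✗
1 ≤ 2 ≤ 11 (triangle on l)
L = 5 + 6 + 2 = 13 (odd)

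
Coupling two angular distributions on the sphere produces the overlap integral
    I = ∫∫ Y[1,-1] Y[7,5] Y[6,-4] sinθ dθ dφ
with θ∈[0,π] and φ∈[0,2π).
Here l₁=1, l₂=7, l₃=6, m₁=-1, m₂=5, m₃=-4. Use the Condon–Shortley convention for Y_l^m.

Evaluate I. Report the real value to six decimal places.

m-sum 0 ✓  L=14 even ✓  6≤6≤8 ✓
Π(2lᵢ+1) = 3×15×13 = 585
triangle coeff Δ(1,7,6) = 1/1365
Σ_t [1,1]: t=1:−1/518400 = -1/518400
(3j)²=7/195 [(1 7 6; 0 0 0)], sign=-1
Σ_t [2,2]: t=2:+1/14515200 = 1/14515200
(3j)²=22/455 [(1 7 6; -1 5 -4)], sign=+1
⇒ 4πI² = 66/65
I = (-1)√(66/65/(4π)) = -0.28425647

-0.284256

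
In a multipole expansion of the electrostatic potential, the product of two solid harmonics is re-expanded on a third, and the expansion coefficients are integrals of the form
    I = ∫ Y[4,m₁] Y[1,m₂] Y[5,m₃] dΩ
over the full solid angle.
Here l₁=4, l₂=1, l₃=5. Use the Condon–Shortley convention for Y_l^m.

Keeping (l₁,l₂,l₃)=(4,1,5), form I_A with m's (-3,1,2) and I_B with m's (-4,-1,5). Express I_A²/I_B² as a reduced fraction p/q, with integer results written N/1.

1/15

Shared (l₁,l₂,l₃)=(4,1,5): N and (l;000)² cancel in I_A²/I_B².
A: Δ = 0!·8!·2!/11! = 1/495; Racah Σ t=0..0: t=0:+1/10080 = 1/10080; ⇒ 3j(4 1 5; -3 1 2)² = 1/165, sgn -1
B: Δ = 0!·8!·2!/11! = 1/495; Racah Σ t=0..0: t=0:+1/80640 = 1/80640; ⇒ 3j(4 1 5; -4 -1 5)² = 1/11, sgn +1
I_A²/I_B² = (1/165)/(1/11) = 1/15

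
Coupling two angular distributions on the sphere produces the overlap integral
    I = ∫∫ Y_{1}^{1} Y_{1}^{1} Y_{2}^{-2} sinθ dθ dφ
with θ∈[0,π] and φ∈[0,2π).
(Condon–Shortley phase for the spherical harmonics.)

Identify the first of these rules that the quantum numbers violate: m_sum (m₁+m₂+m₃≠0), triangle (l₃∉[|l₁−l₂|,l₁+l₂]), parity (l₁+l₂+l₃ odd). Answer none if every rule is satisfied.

none

azimuthal sum: 1 + 1 − 2 = 0  ✓
0 ≤ 2 ≤ 2 (triangle on l)  ✓
L = 1 + 1 + 2 = 4 (even)  ✓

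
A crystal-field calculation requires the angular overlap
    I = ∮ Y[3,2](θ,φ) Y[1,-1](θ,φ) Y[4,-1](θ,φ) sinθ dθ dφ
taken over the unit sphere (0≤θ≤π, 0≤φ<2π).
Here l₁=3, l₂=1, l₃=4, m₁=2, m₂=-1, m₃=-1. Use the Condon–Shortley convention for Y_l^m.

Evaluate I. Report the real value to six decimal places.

-0.106622

m-sum 0 ✓  L=8 even ✓  2≤4≤4 ✓
Π(2lᵢ+1) = 7×3×9 = 189
triangle coeff Δ(3,1,4) = 1/252
Σ_t [0,0]: t=0:+1/36 = 1/36
(3j)²=4/63 [(3 1 4; 0 0 0)], sign=+1
Σ_t [0,0]: t=0:+1/240 = 1/240
(3j)²=1/84 [(3 1 4; 2 -1 -1)], sign=-1
⇒ 4πI² = 1/7
I = (-1)√(1/7/(4π)) = -0.10662181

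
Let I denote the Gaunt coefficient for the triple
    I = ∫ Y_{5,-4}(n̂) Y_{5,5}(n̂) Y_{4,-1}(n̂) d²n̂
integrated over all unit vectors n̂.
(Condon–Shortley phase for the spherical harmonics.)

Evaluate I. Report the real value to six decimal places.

Rules hold: Σm=0, L=14 even, 0≤4≤10.
N = 11·11·9 = 1089
Δ = 6!·4!·4!/15! = 1/3153150
Racah Σ t=1..5: t=1:−1/69120 t=2:+1/1728 t=3:−1/576 t=4:+1/1728 t=5:−1/69120 = -7/11520
⇒ 3j(5 5 4; 0 0 0)² = 2/143, sgn -1
Racah Σ t=6..6: t=6:+1/103680 = 1/103680
⇒ 3j(5 5 4; -4 5 -1)² = 4/143, sgn -1
4πI² = N·(3j₀)²·(3jₘ)² = 72/169
I = +1·√(0.426036/4π) = 0.18412721

0.184127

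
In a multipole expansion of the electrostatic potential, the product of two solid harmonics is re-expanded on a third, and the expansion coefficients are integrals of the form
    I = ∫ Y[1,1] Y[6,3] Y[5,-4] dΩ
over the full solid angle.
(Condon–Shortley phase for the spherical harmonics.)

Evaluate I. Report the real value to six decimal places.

Checks pass: Σm=0; 12 even; l₃=5∈[5,7].
(2·1+1)(2·6+1)(2·5+1) = 429
Δ: 2! 0! 10! / 13! → 1/858
sum: t=1:−1/14400 = -1/14400
3j²(1 6 5; 0 0 0) = Δ·Π!·Σ² = 6/143  (sign +1)
sum: t=0:+1/725760 = 1/725760
3j²(1 6 5; 1 3 -4) = Δ·Π!·Σ² = 1/286  (sign -1)
combine: 4πI² = 429·6/143·1/286 = 9/143
take √, sign -1: I = -0.07076985

-0.070770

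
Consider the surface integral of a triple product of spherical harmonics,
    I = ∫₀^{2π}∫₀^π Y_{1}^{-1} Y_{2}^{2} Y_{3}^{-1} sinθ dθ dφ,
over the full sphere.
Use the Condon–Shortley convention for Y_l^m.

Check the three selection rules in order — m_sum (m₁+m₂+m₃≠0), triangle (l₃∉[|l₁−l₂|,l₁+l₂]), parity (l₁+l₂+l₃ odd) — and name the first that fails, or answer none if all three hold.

none

azimuthal sum: -1 + 2 − 1 = 0  ✓
1 ≤ 3 ≤ 3 (triangle on l)  ✓
L = 1 + 2 + 3 = 6 (even)  ✓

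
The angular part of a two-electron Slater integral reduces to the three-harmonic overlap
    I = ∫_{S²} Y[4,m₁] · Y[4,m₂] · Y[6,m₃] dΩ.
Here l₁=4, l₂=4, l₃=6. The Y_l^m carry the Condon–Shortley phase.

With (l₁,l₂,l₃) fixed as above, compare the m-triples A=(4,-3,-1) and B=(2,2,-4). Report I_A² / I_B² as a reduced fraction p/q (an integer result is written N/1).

Shared (l₁,l₂,l₃)=(4,4,6): N and (l;000)² cancel in I_A²/I_B².
A: Δ = 2!·6!·6!/15! = 1/1261260; Racah Σ t=0..0: t=0:+1/172800 = 1/172800; ⇒ 3j(4 4 6; 4 -3 -1)² = 7/2145, sgn -1
B: Δ = 2!·6!·6!/15! = 1/1261260; Racah Σ t=0..2: t=0:+1/69120 t=1:−1/14400 t=2:+1/69120 = -7/172800; ⇒ 3j(4 4 6; 2 2 -4)² = 14/715, sgn -1
I_A²/I_B² = (7/2145)/(14/715) = 1/6

1/6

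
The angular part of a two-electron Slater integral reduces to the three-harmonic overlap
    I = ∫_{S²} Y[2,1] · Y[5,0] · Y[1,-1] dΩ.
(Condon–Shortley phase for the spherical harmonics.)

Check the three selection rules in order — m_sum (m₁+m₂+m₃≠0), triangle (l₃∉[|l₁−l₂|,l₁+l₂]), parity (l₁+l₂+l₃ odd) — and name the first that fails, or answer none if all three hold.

m₁+m₂+m₃ = 1 + 0 − 1 = 0  ✓
triangle: |2−5|=3 ≤ l₃=1 ≤ 2+5=7  ✗
parity: l₁+l₂+l₃ = 8 is even

triangle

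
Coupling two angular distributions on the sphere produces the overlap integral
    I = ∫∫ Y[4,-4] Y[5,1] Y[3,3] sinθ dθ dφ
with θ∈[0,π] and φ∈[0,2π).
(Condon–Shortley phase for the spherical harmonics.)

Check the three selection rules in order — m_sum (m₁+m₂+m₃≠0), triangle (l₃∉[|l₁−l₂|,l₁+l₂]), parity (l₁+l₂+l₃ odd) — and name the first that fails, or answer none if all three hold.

Σmᵢ = 0  ✓
l₃∈[|l₁−l₂|,l₁+l₂]=[1,9], have l₃=3  ✓
Σlᵢ = 12 ⇒ even  ✓

none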